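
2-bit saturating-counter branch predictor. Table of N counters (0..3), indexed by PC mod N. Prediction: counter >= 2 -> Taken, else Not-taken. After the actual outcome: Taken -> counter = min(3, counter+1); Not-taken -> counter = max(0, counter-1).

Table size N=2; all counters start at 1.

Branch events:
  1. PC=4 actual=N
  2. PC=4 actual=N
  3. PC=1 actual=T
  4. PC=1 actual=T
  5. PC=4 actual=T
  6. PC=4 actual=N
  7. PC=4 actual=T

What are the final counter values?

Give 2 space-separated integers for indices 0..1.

Ev 1: PC=4 idx=0 pred=N actual=N -> ctr[0]=0
Ev 2: PC=4 idx=0 pred=N actual=N -> ctr[0]=0
Ev 3: PC=1 idx=1 pred=N actual=T -> ctr[1]=2
Ev 4: PC=1 idx=1 pred=T actual=T -> ctr[1]=3
Ev 5: PC=4 idx=0 pred=N actual=T -> ctr[0]=1
Ev 6: PC=4 idx=0 pred=N actual=N -> ctr[0]=0
Ev 7: PC=4 idx=0 pred=N actual=T -> ctr[0]=1

Answer: 1 3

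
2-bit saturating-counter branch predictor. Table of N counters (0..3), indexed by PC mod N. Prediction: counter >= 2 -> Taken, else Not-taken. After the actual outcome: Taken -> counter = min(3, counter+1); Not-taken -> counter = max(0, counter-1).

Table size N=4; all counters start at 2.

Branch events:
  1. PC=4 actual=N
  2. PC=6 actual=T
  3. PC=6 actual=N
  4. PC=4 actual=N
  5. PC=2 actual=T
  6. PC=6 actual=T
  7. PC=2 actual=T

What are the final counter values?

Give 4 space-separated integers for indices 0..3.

Answer: 0 2 3 2

Derivation:
Ev 1: PC=4 idx=0 pred=T actual=N -> ctr[0]=1
Ev 2: PC=6 idx=2 pred=T actual=T -> ctr[2]=3
Ev 3: PC=6 idx=2 pred=T actual=N -> ctr[2]=2
Ev 4: PC=4 idx=0 pred=N actual=N -> ctr[0]=0
Ev 5: PC=2 idx=2 pred=T actual=T -> ctr[2]=3
Ev 6: PC=6 idx=2 pred=T actual=T -> ctr[2]=3
Ev 7: PC=2 idx=2 pred=T actual=T -> ctr[2]=3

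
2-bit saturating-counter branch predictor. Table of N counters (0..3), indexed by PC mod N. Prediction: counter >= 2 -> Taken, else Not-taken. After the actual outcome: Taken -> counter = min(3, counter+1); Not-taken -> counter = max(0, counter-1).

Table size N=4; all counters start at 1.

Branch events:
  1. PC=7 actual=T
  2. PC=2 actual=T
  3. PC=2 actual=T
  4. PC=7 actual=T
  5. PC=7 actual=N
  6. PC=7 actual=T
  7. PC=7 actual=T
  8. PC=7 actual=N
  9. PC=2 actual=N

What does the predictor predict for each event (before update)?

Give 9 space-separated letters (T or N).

Ev 1: PC=7 idx=3 pred=N actual=T -> ctr[3]=2
Ev 2: PC=2 idx=2 pred=N actual=T -> ctr[2]=2
Ev 3: PC=2 idx=2 pred=T actual=T -> ctr[2]=3
Ev 4: PC=7 idx=3 pred=T actual=T -> ctr[3]=3
Ev 5: PC=7 idx=3 pred=T actual=N -> ctr[3]=2
Ev 6: PC=7 idx=3 pred=T actual=T -> ctr[3]=3
Ev 7: PC=7 idx=3 pred=T actual=T -> ctr[3]=3
Ev 8: PC=7 idx=3 pred=T actual=N -> ctr[3]=2
Ev 9: PC=2 idx=2 pred=T actual=N -> ctr[2]=2

Answer: N N T T T T T T T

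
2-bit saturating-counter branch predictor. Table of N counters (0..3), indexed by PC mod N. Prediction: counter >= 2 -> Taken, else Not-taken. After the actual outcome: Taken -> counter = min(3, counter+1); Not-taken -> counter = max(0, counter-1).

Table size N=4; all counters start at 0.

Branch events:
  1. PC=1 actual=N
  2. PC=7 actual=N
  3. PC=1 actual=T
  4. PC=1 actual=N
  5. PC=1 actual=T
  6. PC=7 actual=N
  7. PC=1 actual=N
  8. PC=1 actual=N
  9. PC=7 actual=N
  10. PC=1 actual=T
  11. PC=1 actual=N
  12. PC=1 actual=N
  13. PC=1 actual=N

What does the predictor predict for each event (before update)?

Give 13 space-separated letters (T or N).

Ev 1: PC=1 idx=1 pred=N actual=N -> ctr[1]=0
Ev 2: PC=7 idx=3 pred=N actual=N -> ctr[3]=0
Ev 3: PC=1 idx=1 pred=N actual=T -> ctr[1]=1
Ev 4: PC=1 idx=1 pred=N actual=N -> ctr[1]=0
Ev 5: PC=1 idx=1 pred=N actual=T -> ctr[1]=1
Ev 6: PC=7 idx=3 pred=N actual=N -> ctr[3]=0
Ev 7: PC=1 idx=1 pred=N actual=N -> ctr[1]=0
Ev 8: PC=1 idx=1 pred=N actual=N -> ctr[1]=0
Ev 9: PC=7 idx=3 pred=N actual=N -> ctr[3]=0
Ev 10: PC=1 idx=1 pred=N actual=T -> ctr[1]=1
Ev 11: PC=1 idx=1 pred=N actual=N -> ctr[1]=0
Ev 12: PC=1 idx=1 pred=N actual=N -> ctr[1]=0
Ev 13: PC=1 idx=1 pred=N actual=N -> ctr[1]=0

Answer: N N N N N N N N N N N N N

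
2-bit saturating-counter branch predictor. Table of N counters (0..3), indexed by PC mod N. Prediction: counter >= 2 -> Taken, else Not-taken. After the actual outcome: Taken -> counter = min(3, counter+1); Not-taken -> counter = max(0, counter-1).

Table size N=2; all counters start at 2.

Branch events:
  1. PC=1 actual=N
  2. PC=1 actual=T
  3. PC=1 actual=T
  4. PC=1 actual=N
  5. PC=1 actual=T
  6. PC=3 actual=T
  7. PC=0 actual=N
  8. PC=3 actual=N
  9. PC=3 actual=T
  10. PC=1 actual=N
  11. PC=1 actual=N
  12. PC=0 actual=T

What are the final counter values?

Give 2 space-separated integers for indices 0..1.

Ev 1: PC=1 idx=1 pred=T actual=N -> ctr[1]=1
Ev 2: PC=1 idx=1 pred=N actual=T -> ctr[1]=2
Ev 3: PC=1 idx=1 pred=T actual=T -> ctr[1]=3
Ev 4: PC=1 idx=1 pred=T actual=N -> ctr[1]=2
Ev 5: PC=1 idx=1 pred=T actual=T -> ctr[1]=3
Ev 6: PC=3 idx=1 pred=T actual=T -> ctr[1]=3
Ev 7: PC=0 idx=0 pred=T actual=N -> ctr[0]=1
Ev 8: PC=3 idx=1 pred=T actual=N -> ctr[1]=2
Ev 9: PC=3 idx=1 pred=T actual=T -> ctr[1]=3
Ev 10: PC=1 idx=1 pred=T actual=N -> ctr[1]=2
Ev 11: PC=1 idx=1 pred=T actual=N -> ctr[1]=1
Ev 12: PC=0 idx=0 pred=N actual=T -> ctr[0]=2

Answer: 2 1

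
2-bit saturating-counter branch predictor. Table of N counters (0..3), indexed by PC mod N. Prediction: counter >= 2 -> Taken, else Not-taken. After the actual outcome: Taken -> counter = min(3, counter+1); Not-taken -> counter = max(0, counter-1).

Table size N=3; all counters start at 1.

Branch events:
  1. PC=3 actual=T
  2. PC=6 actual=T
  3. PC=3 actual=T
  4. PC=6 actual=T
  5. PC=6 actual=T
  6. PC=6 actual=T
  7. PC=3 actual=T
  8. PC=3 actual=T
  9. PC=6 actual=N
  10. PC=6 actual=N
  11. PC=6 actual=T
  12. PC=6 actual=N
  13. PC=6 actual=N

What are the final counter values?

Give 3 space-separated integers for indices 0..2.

Ev 1: PC=3 idx=0 pred=N actual=T -> ctr[0]=2
Ev 2: PC=6 idx=0 pred=T actual=T -> ctr[0]=3
Ev 3: PC=3 idx=0 pred=T actual=T -> ctr[0]=3
Ev 4: PC=6 idx=0 pred=T actual=T -> ctr[0]=3
Ev 5: PC=6 idx=0 pred=T actual=T -> ctr[0]=3
Ev 6: PC=6 idx=0 pred=T actual=T -> ctr[0]=3
Ev 7: PC=3 idx=0 pred=T actual=T -> ctr[0]=3
Ev 8: PC=3 idx=0 pred=T actual=T -> ctr[0]=3
Ev 9: PC=6 idx=0 pred=T actual=N -> ctr[0]=2
Ev 10: PC=6 idx=0 pred=T actual=N -> ctr[0]=1
Ev 11: PC=6 idx=0 pred=N actual=T -> ctr[0]=2
Ev 12: PC=6 idx=0 pred=T actual=N -> ctr[0]=1
Ev 13: PC=6 idx=0 pred=N actual=N -> ctr[0]=0

Answer: 0 1 1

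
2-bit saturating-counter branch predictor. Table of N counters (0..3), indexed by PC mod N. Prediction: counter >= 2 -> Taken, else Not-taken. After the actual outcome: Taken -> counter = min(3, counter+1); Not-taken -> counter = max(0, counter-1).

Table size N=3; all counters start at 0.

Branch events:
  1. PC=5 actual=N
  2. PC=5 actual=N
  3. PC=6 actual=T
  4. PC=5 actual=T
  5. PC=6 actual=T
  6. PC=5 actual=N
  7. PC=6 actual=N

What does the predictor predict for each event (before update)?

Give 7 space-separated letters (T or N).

Ev 1: PC=5 idx=2 pred=N actual=N -> ctr[2]=0
Ev 2: PC=5 idx=2 pred=N actual=N -> ctr[2]=0
Ev 3: PC=6 idx=0 pred=N actual=T -> ctr[0]=1
Ev 4: PC=5 idx=2 pred=N actual=T -> ctr[2]=1
Ev 5: PC=6 idx=0 pred=N actual=T -> ctr[0]=2
Ev 6: PC=5 idx=2 pred=N actual=N -> ctr[2]=0
Ev 7: PC=6 idx=0 pred=T actual=N -> ctr[0]=1

Answer: N N N N N N T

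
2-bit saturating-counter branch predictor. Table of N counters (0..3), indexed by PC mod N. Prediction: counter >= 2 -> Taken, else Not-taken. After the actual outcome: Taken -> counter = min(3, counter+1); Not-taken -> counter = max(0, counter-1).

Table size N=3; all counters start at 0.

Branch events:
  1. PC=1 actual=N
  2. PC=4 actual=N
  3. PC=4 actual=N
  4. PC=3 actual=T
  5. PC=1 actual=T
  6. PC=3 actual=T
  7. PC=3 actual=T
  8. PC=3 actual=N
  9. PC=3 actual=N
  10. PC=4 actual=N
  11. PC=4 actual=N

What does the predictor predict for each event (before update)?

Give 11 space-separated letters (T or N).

Answer: N N N N N N T T T N N

Derivation:
Ev 1: PC=1 idx=1 pred=N actual=N -> ctr[1]=0
Ev 2: PC=4 idx=1 pred=N actual=N -> ctr[1]=0
Ev 3: PC=4 idx=1 pred=N actual=N -> ctr[1]=0
Ev 4: PC=3 idx=0 pred=N actual=T -> ctr[0]=1
Ev 5: PC=1 idx=1 pred=N actual=T -> ctr[1]=1
Ev 6: PC=3 idx=0 pred=N actual=T -> ctr[0]=2
Ev 7: PC=3 idx=0 pred=T actual=T -> ctr[0]=3
Ev 8: PC=3 idx=0 pred=T actual=N -> ctr[0]=2
Ev 9: PC=3 idx=0 pred=T actual=N -> ctr[0]=1
Ev 10: PC=4 idx=1 pred=N actual=N -> ctr[1]=0
Ev 11: PC=4 idx=1 pred=N actual=N -> ctr[1]=0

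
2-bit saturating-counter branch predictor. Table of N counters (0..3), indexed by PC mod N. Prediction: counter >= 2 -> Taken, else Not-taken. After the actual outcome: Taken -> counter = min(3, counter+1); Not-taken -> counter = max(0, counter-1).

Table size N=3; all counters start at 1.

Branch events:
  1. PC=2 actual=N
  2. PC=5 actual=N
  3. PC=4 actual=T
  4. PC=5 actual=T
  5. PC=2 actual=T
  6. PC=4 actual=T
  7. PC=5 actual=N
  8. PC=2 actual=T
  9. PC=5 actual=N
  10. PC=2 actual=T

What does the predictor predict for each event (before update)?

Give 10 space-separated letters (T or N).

Ev 1: PC=2 idx=2 pred=N actual=N -> ctr[2]=0
Ev 2: PC=5 idx=2 pred=N actual=N -> ctr[2]=0
Ev 3: PC=4 idx=1 pred=N actual=T -> ctr[1]=2
Ev 4: PC=5 idx=2 pred=N actual=T -> ctr[2]=1
Ev 5: PC=2 idx=2 pred=N actual=T -> ctr[2]=2
Ev 6: PC=4 idx=1 pred=T actual=T -> ctr[1]=3
Ev 7: PC=5 idx=2 pred=T actual=N -> ctr[2]=1
Ev 8: PC=2 idx=2 pred=N actual=T -> ctr[2]=2
Ev 9: PC=5 idx=2 pred=T actual=N -> ctr[2]=1
Ev 10: PC=2 idx=2 pred=N actual=T -> ctr[2]=2

Answer: N N N N N T T N T N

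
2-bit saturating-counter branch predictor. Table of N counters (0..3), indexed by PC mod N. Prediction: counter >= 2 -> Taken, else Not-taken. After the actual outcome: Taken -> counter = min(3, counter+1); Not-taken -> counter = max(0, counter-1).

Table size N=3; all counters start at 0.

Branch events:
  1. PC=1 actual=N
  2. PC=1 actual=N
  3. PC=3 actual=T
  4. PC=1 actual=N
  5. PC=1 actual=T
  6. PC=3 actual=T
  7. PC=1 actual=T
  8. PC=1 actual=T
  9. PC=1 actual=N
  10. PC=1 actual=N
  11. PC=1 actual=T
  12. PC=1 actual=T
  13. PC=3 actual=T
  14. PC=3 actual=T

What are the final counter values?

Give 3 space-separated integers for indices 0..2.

Answer: 3 3 0

Derivation:
Ev 1: PC=1 idx=1 pred=N actual=N -> ctr[1]=0
Ev 2: PC=1 idx=1 pred=N actual=N -> ctr[1]=0
Ev 3: PC=3 idx=0 pred=N actual=T -> ctr[0]=1
Ev 4: PC=1 idx=1 pred=N actual=N -> ctr[1]=0
Ev 5: PC=1 idx=1 pred=N actual=T -> ctr[1]=1
Ev 6: PC=3 idx=0 pred=N actual=T -> ctr[0]=2
Ev 7: PC=1 idx=1 pred=N actual=T -> ctr[1]=2
Ev 8: PC=1 idx=1 pred=T actual=T -> ctr[1]=3
Ev 9: PC=1 idx=1 pred=T actual=N -> ctr[1]=2
Ev 10: PC=1 idx=1 pred=T actual=N -> ctr[1]=1
Ev 11: PC=1 idx=1 pred=N actual=T -> ctr[1]=2
Ev 12: PC=1 idx=1 pred=T actual=T -> ctr[1]=3
Ev 13: PC=3 idx=0 pred=T actual=T -> ctr[0]=3
Ev 14: PC=3 idx=0 pred=T actual=T -> ctr[0]=3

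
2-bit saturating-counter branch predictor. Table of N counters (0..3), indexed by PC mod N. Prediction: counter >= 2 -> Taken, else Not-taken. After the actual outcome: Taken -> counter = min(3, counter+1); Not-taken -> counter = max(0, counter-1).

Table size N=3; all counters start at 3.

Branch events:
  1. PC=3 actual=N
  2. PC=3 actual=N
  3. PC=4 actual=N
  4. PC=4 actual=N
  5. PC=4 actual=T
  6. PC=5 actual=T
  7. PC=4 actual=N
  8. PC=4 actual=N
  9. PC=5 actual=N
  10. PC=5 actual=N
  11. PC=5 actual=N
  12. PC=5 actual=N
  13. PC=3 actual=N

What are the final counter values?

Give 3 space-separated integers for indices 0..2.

Ev 1: PC=3 idx=0 pred=T actual=N -> ctr[0]=2
Ev 2: PC=3 idx=0 pred=T actual=N -> ctr[0]=1
Ev 3: PC=4 idx=1 pred=T actual=N -> ctr[1]=2
Ev 4: PC=4 idx=1 pred=T actual=N -> ctr[1]=1
Ev 5: PC=4 idx=1 pred=N actual=T -> ctr[1]=2
Ev 6: PC=5 idx=2 pred=T actual=T -> ctr[2]=3
Ev 7: PC=4 idx=1 pred=T actual=N -> ctr[1]=1
Ev 8: PC=4 idx=1 pred=N actual=N -> ctr[1]=0
Ev 9: PC=5 idx=2 pred=T actual=N -> ctr[2]=2
Ev 10: PC=5 idx=2 pred=T actual=N -> ctr[2]=1
Ev 11: PC=5 idx=2 pred=N actual=N -> ctr[2]=0
Ev 12: PC=5 idx=2 pred=N actual=N -> ctr[2]=0
Ev 13: PC=3 idx=0 pred=N actual=N -> ctr[0]=0

Answer: 0 0 0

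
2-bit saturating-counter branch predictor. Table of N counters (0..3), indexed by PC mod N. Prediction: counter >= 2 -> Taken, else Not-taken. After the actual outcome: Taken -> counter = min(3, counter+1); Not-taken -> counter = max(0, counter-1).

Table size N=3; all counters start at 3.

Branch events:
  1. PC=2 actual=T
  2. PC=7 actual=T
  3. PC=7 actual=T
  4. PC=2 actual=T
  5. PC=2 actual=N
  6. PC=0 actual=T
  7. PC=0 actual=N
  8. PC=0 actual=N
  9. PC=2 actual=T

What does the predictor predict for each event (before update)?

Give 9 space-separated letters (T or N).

Ev 1: PC=2 idx=2 pred=T actual=T -> ctr[2]=3
Ev 2: PC=7 idx=1 pred=T actual=T -> ctr[1]=3
Ev 3: PC=7 idx=1 pred=T actual=T -> ctr[1]=3
Ev 4: PC=2 idx=2 pred=T actual=T -> ctr[2]=3
Ev 5: PC=2 idx=2 pred=T actual=N -> ctr[2]=2
Ev 6: PC=0 idx=0 pred=T actual=T -> ctr[0]=3
Ev 7: PC=0 idx=0 pred=T actual=N -> ctr[0]=2
Ev 8: PC=0 idx=0 pred=T actual=N -> ctr[0]=1
Ev 9: PC=2 idx=2 pred=T actual=T -> ctr[2]=3

Answer: T T T T T T T T T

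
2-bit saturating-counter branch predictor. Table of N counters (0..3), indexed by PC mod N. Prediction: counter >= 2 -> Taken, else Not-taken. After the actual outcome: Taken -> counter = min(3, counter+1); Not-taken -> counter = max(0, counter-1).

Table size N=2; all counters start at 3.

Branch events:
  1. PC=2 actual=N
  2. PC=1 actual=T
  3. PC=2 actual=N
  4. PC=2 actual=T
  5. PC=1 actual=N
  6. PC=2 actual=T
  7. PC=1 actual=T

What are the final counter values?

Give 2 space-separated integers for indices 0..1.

Answer: 3 3

Derivation:
Ev 1: PC=2 idx=0 pred=T actual=N -> ctr[0]=2
Ev 2: PC=1 idx=1 pred=T actual=T -> ctr[1]=3
Ev 3: PC=2 idx=0 pred=T actual=N -> ctr[0]=1
Ev 4: PC=2 idx=0 pred=N actual=T -> ctr[0]=2
Ev 5: PC=1 idx=1 pred=T actual=N -> ctr[1]=2
Ev 6: PC=2 idx=0 pred=T actual=T -> ctr[0]=3
Ev 7: PC=1 idx=1 pred=T actual=T -> ctr[1]=3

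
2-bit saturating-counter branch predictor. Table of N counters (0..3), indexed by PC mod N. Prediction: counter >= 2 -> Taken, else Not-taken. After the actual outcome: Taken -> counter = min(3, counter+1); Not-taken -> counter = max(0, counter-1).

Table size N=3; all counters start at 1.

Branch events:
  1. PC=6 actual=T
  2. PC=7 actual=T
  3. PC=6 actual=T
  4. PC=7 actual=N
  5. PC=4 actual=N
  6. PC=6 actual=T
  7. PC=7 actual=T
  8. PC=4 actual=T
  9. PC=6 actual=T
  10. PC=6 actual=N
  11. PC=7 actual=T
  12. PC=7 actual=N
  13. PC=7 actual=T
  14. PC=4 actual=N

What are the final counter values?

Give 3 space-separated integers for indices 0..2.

Answer: 2 2 1

Derivation:
Ev 1: PC=6 idx=0 pred=N actual=T -> ctr[0]=2
Ev 2: PC=7 idx=1 pred=N actual=T -> ctr[1]=2
Ev 3: PC=6 idx=0 pred=T actual=T -> ctr[0]=3
Ev 4: PC=7 idx=1 pred=T actual=N -> ctr[1]=1
Ev 5: PC=4 idx=1 pred=N actual=N -> ctr[1]=0
Ev 6: PC=6 idx=0 pred=T actual=T -> ctr[0]=3
Ev 7: PC=7 idx=1 pred=N actual=T -> ctr[1]=1
Ev 8: PC=4 idx=1 pred=N actual=T -> ctr[1]=2
Ev 9: PC=6 idx=0 pred=T actual=T -> ctr[0]=3
Ev 10: PC=6 idx=0 pred=T actual=N -> ctr[0]=2
Ev 11: PC=7 idx=1 pred=T actual=T -> ctr[1]=3
Ev 12: PC=7 idx=1 pred=T actual=N -> ctr[1]=2
Ev 13: PC=7 idx=1 pred=T actual=T -> ctr[1]=3
Ev 14: PC=4 idx=1 pred=T actual=N -> ctr[1]=2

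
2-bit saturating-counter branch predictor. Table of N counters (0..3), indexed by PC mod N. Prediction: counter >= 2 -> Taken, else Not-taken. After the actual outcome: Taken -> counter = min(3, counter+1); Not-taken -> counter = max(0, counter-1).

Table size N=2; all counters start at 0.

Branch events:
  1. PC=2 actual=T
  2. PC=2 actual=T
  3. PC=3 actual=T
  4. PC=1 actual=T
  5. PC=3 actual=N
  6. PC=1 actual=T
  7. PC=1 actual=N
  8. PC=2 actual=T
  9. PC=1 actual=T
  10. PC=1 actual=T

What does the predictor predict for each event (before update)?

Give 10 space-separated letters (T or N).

Answer: N N N N T N T T N T

Derivation:
Ev 1: PC=2 idx=0 pred=N actual=T -> ctr[0]=1
Ev 2: PC=2 idx=0 pred=N actual=T -> ctr[0]=2
Ev 3: PC=3 idx=1 pred=N actual=T -> ctr[1]=1
Ev 4: PC=1 idx=1 pred=N actual=T -> ctr[1]=2
Ev 5: PC=3 idx=1 pred=T actual=N -> ctr[1]=1
Ev 6: PC=1 idx=1 pred=N actual=T -> ctr[1]=2
Ev 7: PC=1 idx=1 pred=T actual=N -> ctr[1]=1
Ev 8: PC=2 idx=0 pred=T actual=T -> ctr[0]=3
Ev 9: PC=1 idx=1 pred=N actual=T -> ctr[1]=2
Ev 10: PC=1 idx=1 pred=T actual=T -> ctr[1]=3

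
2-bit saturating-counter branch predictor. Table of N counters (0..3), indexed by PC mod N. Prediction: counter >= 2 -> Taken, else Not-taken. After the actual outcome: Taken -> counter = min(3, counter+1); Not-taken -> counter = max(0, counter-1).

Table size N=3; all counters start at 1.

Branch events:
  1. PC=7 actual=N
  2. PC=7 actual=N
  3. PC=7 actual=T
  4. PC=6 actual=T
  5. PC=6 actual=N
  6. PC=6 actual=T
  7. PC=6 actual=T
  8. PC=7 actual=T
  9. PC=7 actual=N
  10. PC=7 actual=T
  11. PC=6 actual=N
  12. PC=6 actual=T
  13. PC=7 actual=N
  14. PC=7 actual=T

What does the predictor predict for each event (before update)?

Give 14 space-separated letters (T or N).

Ev 1: PC=7 idx=1 pred=N actual=N -> ctr[1]=0
Ev 2: PC=7 idx=1 pred=N actual=N -> ctr[1]=0
Ev 3: PC=7 idx=1 pred=N actual=T -> ctr[1]=1
Ev 4: PC=6 idx=0 pred=N actual=T -> ctr[0]=2
Ev 5: PC=6 idx=0 pred=T actual=N -> ctr[0]=1
Ev 6: PC=6 idx=0 pred=N actual=T -> ctr[0]=2
Ev 7: PC=6 idx=0 pred=T actual=T -> ctr[0]=3
Ev 8: PC=7 idx=1 pred=N actual=T -> ctr[1]=2
Ev 9: PC=7 idx=1 pred=T actual=N -> ctr[1]=1
Ev 10: PC=7 idx=1 pred=N actual=T -> ctr[1]=2
Ev 11: PC=6 idx=0 pred=T actual=N -> ctr[0]=2
Ev 12: PC=6 idx=0 pred=T actual=T -> ctr[0]=3
Ev 13: PC=7 idx=1 pred=T actual=N -> ctr[1]=1
Ev 14: PC=7 idx=1 pred=N actual=T -> ctr[1]=2

Answer: N N N N T N T N T N T T T N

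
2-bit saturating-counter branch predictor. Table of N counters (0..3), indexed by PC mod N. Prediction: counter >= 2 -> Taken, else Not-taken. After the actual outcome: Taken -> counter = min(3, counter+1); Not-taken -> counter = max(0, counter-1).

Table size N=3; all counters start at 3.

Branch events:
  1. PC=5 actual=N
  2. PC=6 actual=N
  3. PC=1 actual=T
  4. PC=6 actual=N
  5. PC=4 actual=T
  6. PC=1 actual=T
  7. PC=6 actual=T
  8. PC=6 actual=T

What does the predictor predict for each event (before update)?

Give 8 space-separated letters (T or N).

Ev 1: PC=5 idx=2 pred=T actual=N -> ctr[2]=2
Ev 2: PC=6 idx=0 pred=T actual=N -> ctr[0]=2
Ev 3: PC=1 idx=1 pred=T actual=T -> ctr[1]=3
Ev 4: PC=6 idx=0 pred=T actual=N -> ctr[0]=1
Ev 5: PC=4 idx=1 pred=T actual=T -> ctr[1]=3
Ev 6: PC=1 idx=1 pred=T actual=T -> ctr[1]=3
Ev 7: PC=6 idx=0 pred=N actual=T -> ctr[0]=2
Ev 8: PC=6 idx=0 pred=T actual=T -> ctr[0]=3

Answer: T T T T T T N T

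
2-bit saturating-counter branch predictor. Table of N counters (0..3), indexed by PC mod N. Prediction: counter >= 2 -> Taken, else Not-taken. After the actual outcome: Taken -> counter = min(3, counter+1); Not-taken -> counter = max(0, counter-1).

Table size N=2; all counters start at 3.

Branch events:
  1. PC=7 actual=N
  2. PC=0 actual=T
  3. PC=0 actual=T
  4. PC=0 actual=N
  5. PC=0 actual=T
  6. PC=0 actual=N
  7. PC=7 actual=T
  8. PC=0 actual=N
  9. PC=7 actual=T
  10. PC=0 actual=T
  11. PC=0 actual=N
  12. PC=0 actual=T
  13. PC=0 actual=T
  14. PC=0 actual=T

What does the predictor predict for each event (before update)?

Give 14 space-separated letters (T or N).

Ev 1: PC=7 idx=1 pred=T actual=N -> ctr[1]=2
Ev 2: PC=0 idx=0 pred=T actual=T -> ctr[0]=3
Ev 3: PC=0 idx=0 pred=T actual=T -> ctr[0]=3
Ev 4: PC=0 idx=0 pred=T actual=N -> ctr[0]=2
Ev 5: PC=0 idx=0 pred=T actual=T -> ctr[0]=3
Ev 6: PC=0 idx=0 pred=T actual=N -> ctr[0]=2
Ev 7: PC=7 idx=1 pred=T actual=T -> ctr[1]=3
Ev 8: PC=0 idx=0 pred=T actual=N -> ctr[0]=1
Ev 9: PC=7 idx=1 pred=T actual=T -> ctr[1]=3
Ev 10: PC=0 idx=0 pred=N actual=T -> ctr[0]=2
Ev 11: PC=0 idx=0 pred=T actual=N -> ctr[0]=1
Ev 12: PC=0 idx=0 pred=N actual=T -> ctr[0]=2
Ev 13: PC=0 idx=0 pred=T actual=T -> ctr[0]=3
Ev 14: PC=0 idx=0 pred=T actual=T -> ctr[0]=3

Answer: T T T T T T T T T N T N T T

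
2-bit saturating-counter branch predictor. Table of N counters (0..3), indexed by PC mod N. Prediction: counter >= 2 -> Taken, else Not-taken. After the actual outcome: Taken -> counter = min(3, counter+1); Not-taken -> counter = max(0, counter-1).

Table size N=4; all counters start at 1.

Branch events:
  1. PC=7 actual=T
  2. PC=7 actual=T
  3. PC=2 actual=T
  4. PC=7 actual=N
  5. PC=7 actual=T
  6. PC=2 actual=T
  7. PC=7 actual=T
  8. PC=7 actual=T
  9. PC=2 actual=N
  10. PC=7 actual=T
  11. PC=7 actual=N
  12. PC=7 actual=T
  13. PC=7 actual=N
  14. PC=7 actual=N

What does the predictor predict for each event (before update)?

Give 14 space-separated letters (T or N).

Answer: N T N T T T T T T T T T T T

Derivation:
Ev 1: PC=7 idx=3 pred=N actual=T -> ctr[3]=2
Ev 2: PC=7 idx=3 pred=T actual=T -> ctr[3]=3
Ev 3: PC=2 idx=2 pred=N actual=T -> ctr[2]=2
Ev 4: PC=7 idx=3 pred=T actual=N -> ctr[3]=2
Ev 5: PC=7 idx=3 pred=T actual=T -> ctr[3]=3
Ev 6: PC=2 idx=2 pred=T actual=T -> ctr[2]=3
Ev 7: PC=7 idx=3 pred=T actual=T -> ctr[3]=3
Ev 8: PC=7 idx=3 pred=T actual=T -> ctr[3]=3
Ev 9: PC=2 idx=2 pred=T actual=N -> ctr[2]=2
Ev 10: PC=7 idx=3 pred=T actual=T -> ctr[3]=3
Ev 11: PC=7 idx=3 pred=T actual=N -> ctr[3]=2
Ev 12: PC=7 idx=3 pred=T actual=T -> ctr[3]=3
Ev 13: PC=7 idx=3 pred=T actual=N -> ctr[3]=2
Ev 14: PC=7 idx=3 pred=T actual=N -> ctr[3]=1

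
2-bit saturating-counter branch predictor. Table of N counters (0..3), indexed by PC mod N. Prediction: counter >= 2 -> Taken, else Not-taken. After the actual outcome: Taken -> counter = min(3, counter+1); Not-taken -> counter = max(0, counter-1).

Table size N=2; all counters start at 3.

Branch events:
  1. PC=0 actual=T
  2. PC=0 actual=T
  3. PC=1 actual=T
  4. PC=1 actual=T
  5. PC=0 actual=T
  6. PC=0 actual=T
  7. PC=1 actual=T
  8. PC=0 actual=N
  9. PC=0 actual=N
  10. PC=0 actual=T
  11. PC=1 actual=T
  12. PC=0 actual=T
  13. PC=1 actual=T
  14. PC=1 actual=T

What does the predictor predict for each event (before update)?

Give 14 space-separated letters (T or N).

Ev 1: PC=0 idx=0 pred=T actual=T -> ctr[0]=3
Ev 2: PC=0 idx=0 pred=T actual=T -> ctr[0]=3
Ev 3: PC=1 idx=1 pred=T actual=T -> ctr[1]=3
Ev 4: PC=1 idx=1 pred=T actual=T -> ctr[1]=3
Ev 5: PC=0 idx=0 pred=T actual=T -> ctr[0]=3
Ev 6: PC=0 idx=0 pred=T actual=T -> ctr[0]=3
Ev 7: PC=1 idx=1 pred=T actual=T -> ctr[1]=3
Ev 8: PC=0 idx=0 pred=T actual=N -> ctr[0]=2
Ev 9: PC=0 idx=0 pred=T actual=N -> ctr[0]=1
Ev 10: PC=0 idx=0 pred=N actual=T -> ctr[0]=2
Ev 11: PC=1 idx=1 pred=T actual=T -> ctr[1]=3
Ev 12: PC=0 idx=0 pred=T actual=T -> ctr[0]=3
Ev 13: PC=1 idx=1 pred=T actual=T -> ctr[1]=3
Ev 14: PC=1 idx=1 pred=T actual=T -> ctr[1]=3

Answer: T T T T T T T T T N T T T T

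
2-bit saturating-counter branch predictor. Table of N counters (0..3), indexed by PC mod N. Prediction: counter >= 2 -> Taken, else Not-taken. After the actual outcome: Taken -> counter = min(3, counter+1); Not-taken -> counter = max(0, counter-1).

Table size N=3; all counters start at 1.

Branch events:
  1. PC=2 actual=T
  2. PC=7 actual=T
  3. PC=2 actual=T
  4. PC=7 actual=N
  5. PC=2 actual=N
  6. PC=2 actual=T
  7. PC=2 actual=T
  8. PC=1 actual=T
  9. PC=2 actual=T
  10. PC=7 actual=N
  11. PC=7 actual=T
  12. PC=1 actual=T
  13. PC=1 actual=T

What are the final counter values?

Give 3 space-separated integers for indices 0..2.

Ev 1: PC=2 idx=2 pred=N actual=T -> ctr[2]=2
Ev 2: PC=7 idx=1 pred=N actual=T -> ctr[1]=2
Ev 3: PC=2 idx=2 pred=T actual=T -> ctr[2]=3
Ev 4: PC=7 idx=1 pred=T actual=N -> ctr[1]=1
Ev 5: PC=2 idx=2 pred=T actual=N -> ctr[2]=2
Ev 6: PC=2 idx=2 pred=T actual=T -> ctr[2]=3
Ev 7: PC=2 idx=2 pred=T actual=T -> ctr[2]=3
Ev 8: PC=1 idx=1 pred=N actual=T -> ctr[1]=2
Ev 9: PC=2 idx=2 pred=T actual=T -> ctr[2]=3
Ev 10: PC=7 idx=1 pred=T actual=N -> ctr[1]=1
Ev 11: PC=7 idx=1 pred=N actual=T -> ctr[1]=2
Ev 12: PC=1 idx=1 pred=T actual=T -> ctr[1]=3
Ev 13: PC=1 idx=1 pred=T actual=T -> ctr[1]=3

Answer: 1 3 3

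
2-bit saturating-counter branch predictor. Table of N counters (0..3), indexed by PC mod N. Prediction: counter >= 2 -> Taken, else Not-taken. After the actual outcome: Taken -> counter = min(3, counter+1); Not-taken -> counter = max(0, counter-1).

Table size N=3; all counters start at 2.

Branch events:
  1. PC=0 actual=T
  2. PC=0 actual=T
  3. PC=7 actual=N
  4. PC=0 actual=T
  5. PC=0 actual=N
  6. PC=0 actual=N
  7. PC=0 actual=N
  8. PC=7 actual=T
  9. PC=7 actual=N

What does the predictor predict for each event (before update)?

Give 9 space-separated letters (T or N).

Ev 1: PC=0 idx=0 pred=T actual=T -> ctr[0]=3
Ev 2: PC=0 idx=0 pred=T actual=T -> ctr[0]=3
Ev 3: PC=7 idx=1 pred=T actual=N -> ctr[1]=1
Ev 4: PC=0 idx=0 pred=T actual=T -> ctr[0]=3
Ev 5: PC=0 idx=0 pred=T actual=N -> ctr[0]=2
Ev 6: PC=0 idx=0 pred=T actual=N -> ctr[0]=1
Ev 7: PC=0 idx=0 pred=N actual=N -> ctr[0]=0
Ev 8: PC=7 idx=1 pred=N actual=T -> ctr[1]=2
Ev 9: PC=7 idx=1 pred=T actual=N -> ctr[1]=1

Answer: T T T T T T N N T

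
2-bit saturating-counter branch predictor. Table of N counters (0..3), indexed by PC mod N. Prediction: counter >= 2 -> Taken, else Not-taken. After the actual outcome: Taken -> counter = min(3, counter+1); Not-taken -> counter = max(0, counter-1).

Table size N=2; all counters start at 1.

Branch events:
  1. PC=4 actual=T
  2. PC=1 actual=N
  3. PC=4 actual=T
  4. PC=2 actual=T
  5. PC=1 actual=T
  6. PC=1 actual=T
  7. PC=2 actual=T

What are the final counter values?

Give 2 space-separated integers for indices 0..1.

Ev 1: PC=4 idx=0 pred=N actual=T -> ctr[0]=2
Ev 2: PC=1 idx=1 pred=N actual=N -> ctr[1]=0
Ev 3: PC=4 idx=0 pred=T actual=T -> ctr[0]=3
Ev 4: PC=2 idx=0 pred=T actual=T -> ctr[0]=3
Ev 5: PC=1 idx=1 pred=N actual=T -> ctr[1]=1
Ev 6: PC=1 idx=1 pred=N actual=T -> ctr[1]=2
Ev 7: PC=2 idx=0 pred=T actual=T -> ctr[0]=3

Answer: 3 2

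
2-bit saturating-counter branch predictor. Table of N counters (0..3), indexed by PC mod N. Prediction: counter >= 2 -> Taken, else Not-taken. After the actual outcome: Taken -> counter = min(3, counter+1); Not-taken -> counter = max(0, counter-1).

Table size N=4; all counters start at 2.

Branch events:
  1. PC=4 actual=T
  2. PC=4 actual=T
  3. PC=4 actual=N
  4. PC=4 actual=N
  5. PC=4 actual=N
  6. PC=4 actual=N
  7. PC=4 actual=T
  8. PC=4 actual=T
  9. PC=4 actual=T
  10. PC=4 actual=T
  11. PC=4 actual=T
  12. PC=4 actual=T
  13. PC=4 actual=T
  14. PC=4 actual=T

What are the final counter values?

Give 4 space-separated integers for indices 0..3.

Ev 1: PC=4 idx=0 pred=T actual=T -> ctr[0]=3
Ev 2: PC=4 idx=0 pred=T actual=T -> ctr[0]=3
Ev 3: PC=4 idx=0 pred=T actual=N -> ctr[0]=2
Ev 4: PC=4 idx=0 pred=T actual=N -> ctr[0]=1
Ev 5: PC=4 idx=0 pred=N actual=N -> ctr[0]=0
Ev 6: PC=4 idx=0 pred=N actual=N -> ctr[0]=0
Ev 7: PC=4 idx=0 pred=N actual=T -> ctr[0]=1
Ev 8: PC=4 idx=0 pred=N actual=T -> ctr[0]=2
Ev 9: PC=4 idx=0 pred=T actual=T -> ctr[0]=3
Ev 10: PC=4 idx=0 pred=T actual=T -> ctr[0]=3
Ev 11: PC=4 idx=0 pred=T actual=T -> ctr[0]=3
Ev 12: PC=4 idx=0 pred=T actual=T -> ctr[0]=3
Ev 13: PC=4 idx=0 pred=T actual=T -> ctr[0]=3
Ev 14: PC=4 idx=0 pred=T actual=T -> ctr[0]=3

Answer: 3 2 2 2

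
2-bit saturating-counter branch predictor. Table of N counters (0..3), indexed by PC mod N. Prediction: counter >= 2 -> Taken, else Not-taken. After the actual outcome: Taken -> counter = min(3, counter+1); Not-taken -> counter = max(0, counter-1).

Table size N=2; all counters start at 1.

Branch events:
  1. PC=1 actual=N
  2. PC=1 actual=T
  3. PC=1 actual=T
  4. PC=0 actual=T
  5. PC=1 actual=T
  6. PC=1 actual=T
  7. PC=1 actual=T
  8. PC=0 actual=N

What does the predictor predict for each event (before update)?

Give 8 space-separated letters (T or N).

Answer: N N N N T T T T

Derivation:
Ev 1: PC=1 idx=1 pred=N actual=N -> ctr[1]=0
Ev 2: PC=1 idx=1 pred=N actual=T -> ctr[1]=1
Ev 3: PC=1 idx=1 pred=N actual=T -> ctr[1]=2
Ev 4: PC=0 idx=0 pred=N actual=T -> ctr[0]=2
Ev 5: PC=1 idx=1 pred=T actual=T -> ctr[1]=3
Ev 6: PC=1 idx=1 pred=T actual=T -> ctr[1]=3
Ev 7: PC=1 idx=1 pred=T actual=T -> ctr[1]=3
Ev 8: PC=0 idx=0 pred=T actual=N -> ctr[0]=1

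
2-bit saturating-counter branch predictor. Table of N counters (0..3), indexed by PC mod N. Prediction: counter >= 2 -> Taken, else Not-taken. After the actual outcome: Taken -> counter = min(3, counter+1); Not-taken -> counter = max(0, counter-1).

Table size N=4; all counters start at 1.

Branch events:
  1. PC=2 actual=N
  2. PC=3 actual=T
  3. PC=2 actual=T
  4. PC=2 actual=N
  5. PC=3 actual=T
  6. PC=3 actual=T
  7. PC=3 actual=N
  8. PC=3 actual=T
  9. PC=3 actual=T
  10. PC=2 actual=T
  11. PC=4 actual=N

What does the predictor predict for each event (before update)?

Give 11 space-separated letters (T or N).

Answer: N N N N T T T T T N N

Derivation:
Ev 1: PC=2 idx=2 pred=N actual=N -> ctr[2]=0
Ev 2: PC=3 idx=3 pred=N actual=T -> ctr[3]=2
Ev 3: PC=2 idx=2 pred=N actual=T -> ctr[2]=1
Ev 4: PC=2 idx=2 pred=N actual=N -> ctr[2]=0
Ev 5: PC=3 idx=3 pred=T actual=T -> ctr[3]=3
Ev 6: PC=3 idx=3 pred=T actual=T -> ctr[3]=3
Ev 7: PC=3 idx=3 pred=T actual=N -> ctr[3]=2
Ev 8: PC=3 idx=3 pred=T actual=T -> ctr[3]=3
Ev 9: PC=3 idx=3 pred=T actual=T -> ctr[3]=3
Ev 10: PC=2 idx=2 pred=N actual=T -> ctr[2]=1
Ev 11: PC=4 idx=0 pred=N actual=N -> ctr[0]=0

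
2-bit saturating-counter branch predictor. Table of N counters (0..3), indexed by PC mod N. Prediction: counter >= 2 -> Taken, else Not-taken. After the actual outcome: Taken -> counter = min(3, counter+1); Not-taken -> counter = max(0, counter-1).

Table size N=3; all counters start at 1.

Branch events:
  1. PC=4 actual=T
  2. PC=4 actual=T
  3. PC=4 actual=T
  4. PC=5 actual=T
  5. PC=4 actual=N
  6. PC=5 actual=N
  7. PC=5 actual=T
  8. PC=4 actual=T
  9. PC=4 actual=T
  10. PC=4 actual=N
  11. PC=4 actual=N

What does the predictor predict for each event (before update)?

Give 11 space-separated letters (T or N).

Ev 1: PC=4 idx=1 pred=N actual=T -> ctr[1]=2
Ev 2: PC=4 idx=1 pred=T actual=T -> ctr[1]=3
Ev 3: PC=4 idx=1 pred=T actual=T -> ctr[1]=3
Ev 4: PC=5 idx=2 pred=N actual=T -> ctr[2]=2
Ev 5: PC=4 idx=1 pred=T actual=N -> ctr[1]=2
Ev 6: PC=5 idx=2 pred=T actual=N -> ctr[2]=1
Ev 7: PC=5 idx=2 pred=N actual=T -> ctr[2]=2
Ev 8: PC=4 idx=1 pred=T actual=T -> ctr[1]=3
Ev 9: PC=4 idx=1 pred=T actual=T -> ctr[1]=3
Ev 10: PC=4 idx=1 pred=T actual=N -> ctr[1]=2
Ev 11: PC=4 idx=1 pred=T actual=N -> ctr[1]=1

Answer: N T T N T T N T T T T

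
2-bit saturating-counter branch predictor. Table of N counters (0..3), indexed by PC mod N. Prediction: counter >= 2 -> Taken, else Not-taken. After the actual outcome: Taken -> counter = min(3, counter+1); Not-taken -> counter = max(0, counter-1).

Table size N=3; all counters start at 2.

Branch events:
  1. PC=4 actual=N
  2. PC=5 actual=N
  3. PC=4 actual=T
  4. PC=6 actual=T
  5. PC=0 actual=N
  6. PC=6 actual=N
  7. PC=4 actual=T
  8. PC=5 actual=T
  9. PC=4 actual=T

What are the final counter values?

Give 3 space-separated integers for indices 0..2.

Answer: 1 3 2

Derivation:
Ev 1: PC=4 idx=1 pred=T actual=N -> ctr[1]=1
Ev 2: PC=5 idx=2 pred=T actual=N -> ctr[2]=1
Ev 3: PC=4 idx=1 pred=N actual=T -> ctr[1]=2
Ev 4: PC=6 idx=0 pred=T actual=T -> ctr[0]=3
Ev 5: PC=0 idx=0 pred=T actual=N -> ctr[0]=2
Ev 6: PC=6 idx=0 pred=T actual=N -> ctr[0]=1
Ev 7: PC=4 idx=1 pred=T actual=T -> ctr[1]=3
Ev 8: PC=5 idx=2 pred=N actual=T -> ctr[2]=2
Ev 9: PC=4 idx=1 pred=T actual=T -> ctr[1]=3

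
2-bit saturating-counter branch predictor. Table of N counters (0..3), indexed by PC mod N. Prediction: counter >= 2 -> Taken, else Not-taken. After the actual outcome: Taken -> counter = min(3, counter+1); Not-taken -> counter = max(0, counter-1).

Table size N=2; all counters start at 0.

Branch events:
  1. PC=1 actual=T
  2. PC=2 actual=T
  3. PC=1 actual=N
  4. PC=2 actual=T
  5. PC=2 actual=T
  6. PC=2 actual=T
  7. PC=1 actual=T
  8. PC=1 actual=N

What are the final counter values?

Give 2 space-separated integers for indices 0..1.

Answer: 3 0

Derivation:
Ev 1: PC=1 idx=1 pred=N actual=T -> ctr[1]=1
Ev 2: PC=2 idx=0 pred=N actual=T -> ctr[0]=1
Ev 3: PC=1 idx=1 pred=N actual=N -> ctr[1]=0
Ev 4: PC=2 idx=0 pred=N actual=T -> ctr[0]=2
Ev 5: PC=2 idx=0 pred=T actual=T -> ctr[0]=3
Ev 6: PC=2 idx=0 pred=T actual=T -> ctr[0]=3
Ev 7: PC=1 idx=1 pred=N actual=T -> ctr[1]=1
Ev 8: PC=1 idx=1 pred=N actual=N -> ctr[1]=0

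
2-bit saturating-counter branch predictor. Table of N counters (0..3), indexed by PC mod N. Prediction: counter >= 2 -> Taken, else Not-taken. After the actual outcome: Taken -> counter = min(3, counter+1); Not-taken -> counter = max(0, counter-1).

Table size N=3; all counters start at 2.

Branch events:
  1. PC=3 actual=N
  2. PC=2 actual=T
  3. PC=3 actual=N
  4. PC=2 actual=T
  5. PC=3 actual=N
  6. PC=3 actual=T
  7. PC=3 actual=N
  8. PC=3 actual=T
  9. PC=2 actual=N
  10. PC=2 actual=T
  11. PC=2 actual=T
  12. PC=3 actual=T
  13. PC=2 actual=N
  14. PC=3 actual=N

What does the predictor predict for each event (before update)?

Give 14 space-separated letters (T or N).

Ev 1: PC=3 idx=0 pred=T actual=N -> ctr[0]=1
Ev 2: PC=2 idx=2 pred=T actual=T -> ctr[2]=3
Ev 3: PC=3 idx=0 pred=N actual=N -> ctr[0]=0
Ev 4: PC=2 idx=2 pred=T actual=T -> ctr[2]=3
Ev 5: PC=3 idx=0 pred=N actual=N -> ctr[0]=0
Ev 6: PC=3 idx=0 pred=N actual=T -> ctr[0]=1
Ev 7: PC=3 idx=0 pred=N actual=N -> ctr[0]=0
Ev 8: PC=3 idx=0 pred=N actual=T -> ctr[0]=1
Ev 9: PC=2 idx=2 pred=T actual=N -> ctr[2]=2
Ev 10: PC=2 idx=2 pred=T actual=T -> ctr[2]=3
Ev 11: PC=2 idx=2 pred=T actual=T -> ctr[2]=3
Ev 12: PC=3 idx=0 pred=N actual=T -> ctr[0]=2
Ev 13: PC=2 idx=2 pred=T actual=N -> ctr[2]=2
Ev 14: PC=3 idx=0 pred=T actual=N -> ctr[0]=1

Answer: T T N T N N N N T T T N T T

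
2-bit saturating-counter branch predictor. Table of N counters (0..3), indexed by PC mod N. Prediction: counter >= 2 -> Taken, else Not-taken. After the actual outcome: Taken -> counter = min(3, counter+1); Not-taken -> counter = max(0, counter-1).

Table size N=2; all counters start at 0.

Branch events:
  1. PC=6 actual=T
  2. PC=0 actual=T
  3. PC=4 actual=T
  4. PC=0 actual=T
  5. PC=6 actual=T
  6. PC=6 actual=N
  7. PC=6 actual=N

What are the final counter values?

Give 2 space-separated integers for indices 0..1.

Ev 1: PC=6 idx=0 pred=N actual=T -> ctr[0]=1
Ev 2: PC=0 idx=0 pred=N actual=T -> ctr[0]=2
Ev 3: PC=4 idx=0 pred=T actual=T -> ctr[0]=3
Ev 4: PC=0 idx=0 pred=T actual=T -> ctr[0]=3
Ev 5: PC=6 idx=0 pred=T actual=T -> ctr[0]=3
Ev 6: PC=6 idx=0 pred=T actual=N -> ctr[0]=2
Ev 7: PC=6 idx=0 pred=T actual=N -> ctr[0]=1

Answer: 1 0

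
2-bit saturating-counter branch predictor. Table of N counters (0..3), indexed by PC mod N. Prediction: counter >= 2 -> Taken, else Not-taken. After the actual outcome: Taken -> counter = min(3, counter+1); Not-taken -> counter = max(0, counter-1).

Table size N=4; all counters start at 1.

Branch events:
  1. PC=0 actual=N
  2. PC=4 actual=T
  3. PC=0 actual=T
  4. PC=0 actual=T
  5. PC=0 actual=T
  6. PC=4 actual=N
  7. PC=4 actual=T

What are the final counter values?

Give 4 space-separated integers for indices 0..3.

Ev 1: PC=0 idx=0 pred=N actual=N -> ctr[0]=0
Ev 2: PC=4 idx=0 pred=N actual=T -> ctr[0]=1
Ev 3: PC=0 idx=0 pred=N actual=T -> ctr[0]=2
Ev 4: PC=0 idx=0 pred=T actual=T -> ctr[0]=3
Ev 5: PC=0 idx=0 pred=T actual=T -> ctr[0]=3
Ev 6: PC=4 idx=0 pred=T actual=N -> ctr[0]=2
Ev 7: PC=4 idx=0 pred=T actual=T -> ctr[0]=3

Answer: 3 1 1 1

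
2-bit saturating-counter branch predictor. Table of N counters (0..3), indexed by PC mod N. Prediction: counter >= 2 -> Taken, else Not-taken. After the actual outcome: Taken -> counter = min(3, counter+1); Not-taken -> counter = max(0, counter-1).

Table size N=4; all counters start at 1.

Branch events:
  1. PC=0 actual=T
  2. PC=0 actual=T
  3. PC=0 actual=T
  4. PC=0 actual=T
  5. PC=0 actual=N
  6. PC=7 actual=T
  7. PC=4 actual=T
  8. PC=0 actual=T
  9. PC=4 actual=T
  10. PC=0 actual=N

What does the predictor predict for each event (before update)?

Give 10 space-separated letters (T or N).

Ev 1: PC=0 idx=0 pred=N actual=T -> ctr[0]=2
Ev 2: PC=0 idx=0 pred=T actual=T -> ctr[0]=3
Ev 3: PC=0 idx=0 pred=T actual=T -> ctr[0]=3
Ev 4: PC=0 idx=0 pred=T actual=T -> ctr[0]=3
Ev 5: PC=0 idx=0 pred=T actual=N -> ctr[0]=2
Ev 6: PC=7 idx=3 pred=N actual=T -> ctr[3]=2
Ev 7: PC=4 idx=0 pred=T actual=T -> ctr[0]=3
Ev 8: PC=0 idx=0 pred=T actual=T -> ctr[0]=3
Ev 9: PC=4 idx=0 pred=T actual=T -> ctr[0]=3
Ev 10: PC=0 idx=0 pred=T actual=N -> ctr[0]=2

Answer: N T T T T N T T T T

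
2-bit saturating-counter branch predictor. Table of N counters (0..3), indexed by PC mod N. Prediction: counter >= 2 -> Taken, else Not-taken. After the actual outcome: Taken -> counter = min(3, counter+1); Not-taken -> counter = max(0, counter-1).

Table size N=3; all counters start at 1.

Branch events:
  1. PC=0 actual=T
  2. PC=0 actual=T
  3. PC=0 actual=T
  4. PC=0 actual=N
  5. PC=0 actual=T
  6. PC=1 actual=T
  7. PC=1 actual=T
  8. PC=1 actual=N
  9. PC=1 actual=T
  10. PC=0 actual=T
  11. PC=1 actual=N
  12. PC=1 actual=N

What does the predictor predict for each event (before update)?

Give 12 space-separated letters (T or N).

Answer: N T T T T N T T T T T T

Derivation:
Ev 1: PC=0 idx=0 pred=N actual=T -> ctr[0]=2
Ev 2: PC=0 idx=0 pred=T actual=T -> ctr[0]=3
Ev 3: PC=0 idx=0 pred=T actual=T -> ctr[0]=3
Ev 4: PC=0 idx=0 pred=T actual=N -> ctr[0]=2
Ev 5: PC=0 idx=0 pred=T actual=T -> ctr[0]=3
Ev 6: PC=1 idx=1 pred=N actual=T -> ctr[1]=2
Ev 7: PC=1 idx=1 pred=T actual=T -> ctr[1]=3
Ev 8: PC=1 idx=1 pred=T actual=N -> ctr[1]=2
Ev 9: PC=1 idx=1 pred=T actual=T -> ctr[1]=3
Ev 10: PC=0 idx=0 pred=T actual=T -> ctr[0]=3
Ev 11: PC=1 idx=1 pred=T actual=N -> ctr[1]=2
Ev 12: PC=1 idx=1 pred=T actual=N -> ctr[1]=1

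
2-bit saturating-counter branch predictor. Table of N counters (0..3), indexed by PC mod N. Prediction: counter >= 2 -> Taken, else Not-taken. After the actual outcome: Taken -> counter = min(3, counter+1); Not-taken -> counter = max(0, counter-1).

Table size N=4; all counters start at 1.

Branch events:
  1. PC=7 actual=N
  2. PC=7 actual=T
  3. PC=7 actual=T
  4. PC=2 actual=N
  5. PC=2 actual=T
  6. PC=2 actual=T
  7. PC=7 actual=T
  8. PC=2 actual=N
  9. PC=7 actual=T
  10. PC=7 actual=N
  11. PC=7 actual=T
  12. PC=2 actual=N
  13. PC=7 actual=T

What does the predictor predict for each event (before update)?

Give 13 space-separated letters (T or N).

Answer: N N N N N N T T T T T N T

Derivation:
Ev 1: PC=7 idx=3 pred=N actual=N -> ctr[3]=0
Ev 2: PC=7 idx=3 pred=N actual=T -> ctr[3]=1
Ev 3: PC=7 idx=3 pred=N actual=T -> ctr[3]=2
Ev 4: PC=2 idx=2 pred=N actual=N -> ctr[2]=0
Ev 5: PC=2 idx=2 pred=N actual=T -> ctr[2]=1
Ev 6: PC=2 idx=2 pred=N actual=T -> ctr[2]=2
Ev 7: PC=7 idx=3 pred=T actual=T -> ctr[3]=3
Ev 8: PC=2 idx=2 pred=T actual=N -> ctr[2]=1
Ev 9: PC=7 idx=3 pred=T actual=T -> ctr[3]=3
Ev 10: PC=7 idx=3 pred=T actual=N -> ctr[3]=2
Ev 11: PC=7 idx=3 pred=T actual=T -> ctr[3]=3
Ev 12: PC=2 idx=2 pred=N actual=N -> ctr[2]=0
Ev 13: PC=7 idx=3 pred=T actual=T -> ctr[3]=3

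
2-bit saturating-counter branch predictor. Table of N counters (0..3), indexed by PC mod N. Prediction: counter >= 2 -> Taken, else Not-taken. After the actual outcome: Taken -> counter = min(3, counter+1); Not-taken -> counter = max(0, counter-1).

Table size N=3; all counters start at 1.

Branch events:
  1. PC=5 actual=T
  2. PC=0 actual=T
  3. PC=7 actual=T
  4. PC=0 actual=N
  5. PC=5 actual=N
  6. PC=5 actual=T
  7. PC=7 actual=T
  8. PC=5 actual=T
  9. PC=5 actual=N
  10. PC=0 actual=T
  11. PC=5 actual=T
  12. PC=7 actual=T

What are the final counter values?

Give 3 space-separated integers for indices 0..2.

Ev 1: PC=5 idx=2 pred=N actual=T -> ctr[2]=2
Ev 2: PC=0 idx=0 pred=N actual=T -> ctr[0]=2
Ev 3: PC=7 idx=1 pred=N actual=T -> ctr[1]=2
Ev 4: PC=0 idx=0 pred=T actual=N -> ctr[0]=1
Ev 5: PC=5 idx=2 pred=T actual=N -> ctr[2]=1
Ev 6: PC=5 idx=2 pred=N actual=T -> ctr[2]=2
Ev 7: PC=7 idx=1 pred=T actual=T -> ctr[1]=3
Ev 8: PC=5 idx=2 pred=T actual=T -> ctr[2]=3
Ev 9: PC=5 idx=2 pred=T actual=N -> ctr[2]=2
Ev 10: PC=0 idx=0 pred=N actual=T -> ctr[0]=2
Ev 11: PC=5 idx=2 pred=T actual=T -> ctr[2]=3
Ev 12: PC=7 idx=1 pred=T actual=T -> ctr[1]=3

Answer: 2 3 3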